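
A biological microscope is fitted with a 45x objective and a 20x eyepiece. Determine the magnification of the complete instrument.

The overall magnification of a compound microscope is the product of the objective and eyepiece magnifications:
M = M_obj x M_eye = 45 x 20 = 900.

900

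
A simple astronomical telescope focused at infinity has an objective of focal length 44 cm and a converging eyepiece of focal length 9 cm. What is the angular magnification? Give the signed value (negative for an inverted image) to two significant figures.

M = -f_obj/f_eye = -44/(9) = -4.889.

-4.9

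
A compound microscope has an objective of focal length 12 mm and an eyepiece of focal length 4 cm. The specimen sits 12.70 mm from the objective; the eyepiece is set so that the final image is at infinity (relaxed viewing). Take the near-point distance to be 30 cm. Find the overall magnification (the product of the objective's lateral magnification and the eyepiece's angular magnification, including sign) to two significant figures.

-130

Convert to cm: f_obj = 12 mm = 1.2 cm; d_o = 12.70 mm = 1.27 cm.
Objective: 1/d_i = 1/f_obj - 1/d_o = 1/1.2 - 1/1.27 = 0.04593 cm^-1, so d_i = 21.771 cm.
m_obj = -d_i/d_o = -21.771/1.27 = -17.143.
Eyepiece angular magnification (image at infinity): M_eye = D/f_e = 30/4 = 7.500.
Overall M = m_obj x M_eye = (-17.143)(7.500) = -128.57.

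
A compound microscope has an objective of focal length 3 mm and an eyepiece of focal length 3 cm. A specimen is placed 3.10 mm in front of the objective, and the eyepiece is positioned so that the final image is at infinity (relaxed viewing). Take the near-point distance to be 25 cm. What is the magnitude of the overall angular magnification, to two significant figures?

250

Convert to cm: f_obj = 3 mm = 0.3 cm; d_o = 3.10 mm = 0.31 cm.
Objective: 1/d_i = 1/f_obj - 1/d_o = 1/0.3 - 1/0.31 = 0.10753 cm^-1, so d_i = 9.300 cm.
m_obj = -d_i/d_o = -9.300/0.31 = -30.000.
Eyepiece angular magnification (image at infinity): M_eye = D/f_e = 25/3 = 8.333.
Overall M = m_obj x M_eye = (-30.000)(8.333) = -250.00.
|M| = 250.00.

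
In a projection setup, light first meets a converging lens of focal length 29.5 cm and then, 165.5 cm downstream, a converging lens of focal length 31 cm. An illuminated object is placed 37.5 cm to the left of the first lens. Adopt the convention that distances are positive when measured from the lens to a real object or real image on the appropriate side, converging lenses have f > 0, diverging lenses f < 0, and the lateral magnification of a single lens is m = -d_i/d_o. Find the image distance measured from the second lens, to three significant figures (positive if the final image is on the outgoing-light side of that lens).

-223 cm

Lens 1: 1/d_i1 = 1/f_1 - 1/d_o1 = 1/29.5 - 1/37.5 = 0.00723 cm^-1, so d_i1 = 138.281 cm.
The intermediate image is 138.281 cm to the right of lens 1, so d_o2 = L - d_i1 = 165.5 - 138.281 = 27.219 cm.
Lens 2: 1/d_i2 = 1/f_2 - 1/d_o2 = 1/31 - 1/(27.219) = -0.00448 cm^-1, so d_i2 = -223.149 cm.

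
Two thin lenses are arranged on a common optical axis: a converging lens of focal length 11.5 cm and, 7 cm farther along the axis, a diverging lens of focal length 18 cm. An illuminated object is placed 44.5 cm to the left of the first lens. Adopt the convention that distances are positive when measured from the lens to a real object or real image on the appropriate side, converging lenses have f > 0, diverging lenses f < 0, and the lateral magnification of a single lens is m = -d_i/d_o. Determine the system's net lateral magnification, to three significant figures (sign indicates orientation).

-0.661

First lens: d_i1 = 1/(1/11.5 - 1/44.5) = 15.508 cm.
m_1 = -(15.508)/44.5 = -0.3485.
This image would form 15.508 cm past lens 1, i.e. 8.508 cm beyond lens 2, so it is a virtual object for lens 2: d_o2 = 7 - 15.508 = -8.508 cm.
Second lens: d_i2 = 1/(1/(-18) - 1/(-8.508)) = 16.132 cm.
m_2 = -(16.132)/(-8.508) = 1.8962.
Overall magnification: m = m_1 m_2 = -0.6608.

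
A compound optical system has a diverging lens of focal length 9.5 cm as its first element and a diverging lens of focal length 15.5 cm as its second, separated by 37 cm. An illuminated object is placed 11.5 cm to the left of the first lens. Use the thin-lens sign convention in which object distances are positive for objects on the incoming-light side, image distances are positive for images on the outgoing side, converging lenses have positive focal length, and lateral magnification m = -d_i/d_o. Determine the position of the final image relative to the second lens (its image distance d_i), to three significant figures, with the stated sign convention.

First lens: d_i1 = 1/(1/(-9.5) - 1/11.5) = -5.202 cm.
With d_i1 < 0 the first image is virtual and lies on the object side; the object distance for lens 2 is d_o2 = 37 - (-5.202) = 42.202 cm.
Second lens: d_i2 = 1/(1/(-15.5) - 1/(42.202)) = -11.336 cm.

-11.3 cm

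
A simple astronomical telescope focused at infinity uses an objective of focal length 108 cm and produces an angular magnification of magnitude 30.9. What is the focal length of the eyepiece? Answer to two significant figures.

|M| = f_obj/f_eye, so f_eye = f_obj/|M| = 108/30.9 = 3.495 cm.

3.5 cm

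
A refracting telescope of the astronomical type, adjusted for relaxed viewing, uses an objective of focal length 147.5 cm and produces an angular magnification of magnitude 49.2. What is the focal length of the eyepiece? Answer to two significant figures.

3.0 cm

|M| = f_obj/f_eye, so f_eye = f_obj/|M| = 147.5/49.2 = 2.998 cm.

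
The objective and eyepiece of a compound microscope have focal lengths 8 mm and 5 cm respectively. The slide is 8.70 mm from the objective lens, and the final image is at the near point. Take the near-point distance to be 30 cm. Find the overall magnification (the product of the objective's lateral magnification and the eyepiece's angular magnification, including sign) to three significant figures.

Convert to cm: f_obj = 8 mm = 0.8 cm; d_o = 8.70 mm = 0.87 cm.
Objective: 1/d_i = 1/f_obj - 1/d_o = 1/0.8 - 1/0.87 = 0.10057 cm^-1, so d_i = 9.943 cm.
m_obj = -d_i/d_o = -9.943/0.87 = -11.429.
Eyepiece angular magnification (image at near point): M_eye = 1 + D/f_e = 1 + 30/5 = 7.000.
Overall M = m_obj x M_eye = (-11.429)(7.000) = -80.00.

-80.0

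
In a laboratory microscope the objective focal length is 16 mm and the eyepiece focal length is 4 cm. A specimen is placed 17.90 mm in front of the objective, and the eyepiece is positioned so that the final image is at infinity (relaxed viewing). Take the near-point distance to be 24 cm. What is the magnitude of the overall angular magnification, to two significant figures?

Convert to cm: f_obj = 16 mm = 1.6 cm; d_o = 17.90 mm = 1.79 cm.
Objective: 1/d_i = 1/f_obj - 1/d_o = 1/1.6 - 1/1.79 = 0.06634 cm^-1, so d_i = 15.074 cm.
m_obj = -d_i/d_o = -15.074/1.79 = -8.421.
Eyepiece angular magnification (image at infinity): M_eye = D/f_e = 24/4 = 6.000.
Overall M = m_obj x M_eye = (-8.421)(6.000) = -50.53.
|M| = 50.53.

51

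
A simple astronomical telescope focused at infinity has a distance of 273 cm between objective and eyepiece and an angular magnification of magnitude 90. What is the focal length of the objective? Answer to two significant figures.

In normal adjustment the tube length equals f_obj + f_eye and |M| = f_obj/f_eye.
So f_obj = 90 f_eye and 90 f_eye + f_eye = 273 cm, giving f_eye = 273/91 = 3.000 cm and f_obj = 270.000 cm.

270 cm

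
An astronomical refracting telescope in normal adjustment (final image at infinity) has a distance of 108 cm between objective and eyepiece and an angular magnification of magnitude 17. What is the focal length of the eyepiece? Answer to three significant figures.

In normal adjustment the tube length equals f_obj + f_eye and |M| = f_obj/f_eye.
So f_obj = 17 f_eye and 17 f_eye + f_eye = 108 cm, giving f_eye = 108/18 = 6.000 cm and f_obj = 102.000 cm.

6.00 cm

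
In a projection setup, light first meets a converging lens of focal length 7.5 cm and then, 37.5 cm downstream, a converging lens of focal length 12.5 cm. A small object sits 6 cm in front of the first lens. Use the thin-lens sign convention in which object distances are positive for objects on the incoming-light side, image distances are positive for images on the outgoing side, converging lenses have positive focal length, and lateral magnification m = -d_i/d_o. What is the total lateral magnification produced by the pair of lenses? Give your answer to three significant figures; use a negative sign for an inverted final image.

-1.14

First lens: d_i1 = 1/(1/7.5 - 1/6) = -30.000 cm.
m_1 = -(-30.000)/6 = 5.0000.
With d_i1 < 0 the first image is virtual and lies on the object side; the object distance for lens 2 is d_o2 = 37.5 - (-30.000) = 67.500 cm.
Second lens: d_i2 = 1/(1/12.5 - 1/(67.500)) = 15.341 cm.
m_2 = -(15.341)/(67.500) = -0.2273.
Overall magnification: m = m_1 m_2 = -1.1364.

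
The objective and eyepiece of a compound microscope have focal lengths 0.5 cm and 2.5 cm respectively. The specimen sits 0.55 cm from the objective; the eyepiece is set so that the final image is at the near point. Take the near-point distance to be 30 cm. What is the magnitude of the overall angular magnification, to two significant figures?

Objective: 1/d_i = 1/f_obj - 1/d_o = 1/0.5 - 1/0.55 = 0.18182 cm^-1, so d_i = 5.500 cm.
m_obj = -d_i/d_o = -5.500/0.55 = -10.000.
Eyepiece angular magnification (image at near point): M_eye = 1 + D/f_e = 1 + 30/2.5 = 13.000.
Overall M = m_obj x M_eye = (-10.000)(13.000) = -130.00.
|M| = 130.00.

130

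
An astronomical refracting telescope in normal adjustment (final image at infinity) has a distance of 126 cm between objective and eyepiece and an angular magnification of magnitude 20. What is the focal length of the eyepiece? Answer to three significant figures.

6.00 cm

In normal adjustment the tube length equals f_obj + f_eye and |M| = f_obj/f_eye.
So f_obj = 20 f_eye and 20 f_eye + f_eye = 126 cm, giving f_eye = 126/21 = 6.000 cm and f_obj = 120.000 cm.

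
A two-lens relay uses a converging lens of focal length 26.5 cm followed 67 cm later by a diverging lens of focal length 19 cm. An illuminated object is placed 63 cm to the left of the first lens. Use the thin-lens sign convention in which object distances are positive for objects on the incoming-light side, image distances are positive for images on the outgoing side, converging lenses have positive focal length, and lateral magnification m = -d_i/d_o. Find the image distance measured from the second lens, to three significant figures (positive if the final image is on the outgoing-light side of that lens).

Applying the thin-lens equation to the first lens, 1/26.5 = 1/63 + 1/d_i1, which gives d_i1 = 45.740 cm.
That image sits 21.260 cm in front of the second lens, so d_o2 = 21.260 cm.
Applying the thin-lens equation again with f_2 = -19 cm and d_o2 = 21.260 cm gives d_i2 = -10.033 cm.

-10.0 cm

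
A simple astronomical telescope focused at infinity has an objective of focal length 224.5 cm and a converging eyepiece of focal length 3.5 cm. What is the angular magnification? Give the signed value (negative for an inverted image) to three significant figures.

M = -f_obj/f_eye = -224.5/(3.5) = -64.143.

-64.1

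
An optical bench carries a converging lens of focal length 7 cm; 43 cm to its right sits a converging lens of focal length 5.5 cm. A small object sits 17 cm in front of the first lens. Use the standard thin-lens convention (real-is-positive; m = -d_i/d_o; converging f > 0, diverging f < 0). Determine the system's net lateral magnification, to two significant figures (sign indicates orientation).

Applying the thin-lens equation to the first lens, 1/7 = 1/17 + 1/d_i1, which gives d_i1 = 11.900 cm.
Its lateral magnification is m_1 = -d_i1/d_o1 = -(11.900)/17 = -0.7000.
That image sits 31.100 cm in front of the second lens, so d_o2 = 31.100 cm.
Applying the thin-lens equation again with f_2 = 5.5 cm and d_o2 = 31.100 cm gives d_i2 = 6.682 cm.
m_2 = -(6.682)/(31.100) = -0.2148.
The system's lateral magnification is m_1 m_2 = (-0.7000)(-0.2148) = 0.1504.

0.15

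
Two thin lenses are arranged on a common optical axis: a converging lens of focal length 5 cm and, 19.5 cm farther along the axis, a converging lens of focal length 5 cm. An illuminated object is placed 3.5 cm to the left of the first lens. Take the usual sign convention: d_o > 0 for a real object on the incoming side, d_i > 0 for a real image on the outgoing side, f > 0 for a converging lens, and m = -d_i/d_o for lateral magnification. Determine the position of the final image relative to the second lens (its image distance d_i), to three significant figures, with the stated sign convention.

5.96 cm

First lens: d_i1 = 1/(1/5 - 1/3.5) = -11.667 cm.
The intermediate image is virtual, 11.667 cm to the left of lens 1, so d_o2 = L - d_i1 = 19.5 - (-11.667) = 31.167 cm.
Second lens: d_i2 = 1/(1/5 - 1/(31.167)) = 5.955 cm.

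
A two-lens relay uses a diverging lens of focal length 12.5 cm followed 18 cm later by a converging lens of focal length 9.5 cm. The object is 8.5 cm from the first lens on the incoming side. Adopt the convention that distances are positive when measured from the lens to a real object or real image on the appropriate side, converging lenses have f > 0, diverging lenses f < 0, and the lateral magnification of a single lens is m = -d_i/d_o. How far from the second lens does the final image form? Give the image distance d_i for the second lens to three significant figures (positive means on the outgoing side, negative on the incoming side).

16.2 cm

Lens 1: 1/d_i1 = 1/f_1 - 1/d_o1 = 1/(-12.5) - 1/8.5 = -0.19765 cm^-1, so d_i1 = -5.060 cm.
With d_i1 < 0 the first image is virtual and lies on the object side; the object distance for lens 2 is d_o2 = 18 - (-5.060) = 23.060 cm.
Lens 2: 1/d_i2 = 1/f_2 - 1/d_o2 = 1/9.5 - 1/(23.060) = 0.06190 cm^-1, so d_i2 = 16.156 cm.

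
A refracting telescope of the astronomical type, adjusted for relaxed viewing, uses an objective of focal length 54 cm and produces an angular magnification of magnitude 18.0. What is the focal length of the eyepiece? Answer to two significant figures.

|M| = f_obj/f_eye, so f_eye = f_obj/|M| = 54/18.0 = 3.000 cm.

3.0 cm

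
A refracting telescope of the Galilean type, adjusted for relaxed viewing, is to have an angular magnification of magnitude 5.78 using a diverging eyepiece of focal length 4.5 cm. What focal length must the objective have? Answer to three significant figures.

|M| = f_obj/|f_eye|, so f_obj = |M| x |f_eye| = 5.78 x 4.5 = 26.010 cm.

26.0 cm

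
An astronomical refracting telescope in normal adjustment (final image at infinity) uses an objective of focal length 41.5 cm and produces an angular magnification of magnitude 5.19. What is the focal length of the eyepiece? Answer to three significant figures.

8.00 cm

|M| = f_obj/f_eye, so f_eye = f_obj/|M| = 41.5/5.19 = 7.996 cm.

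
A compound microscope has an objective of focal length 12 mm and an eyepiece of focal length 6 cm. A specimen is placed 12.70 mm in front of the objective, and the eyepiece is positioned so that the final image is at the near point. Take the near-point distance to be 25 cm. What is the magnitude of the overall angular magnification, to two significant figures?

89

Convert to cm: f_obj = 12 mm = 1.2 cm; d_o = 12.70 mm = 1.27 cm.
Objective: 1/d_i = 1/f_obj - 1/d_o = 1/1.2 - 1/1.27 = 0.04593 cm^-1, so d_i = 21.771 cm.
m_obj = -d_i/d_o = -21.771/1.27 = -17.143.
Eyepiece angular magnification (image at near point): M_eye = 1 + D/f_e = 1 + 25/6 = 5.167.
Overall M = m_obj x M_eye = (-17.143)(5.167) = -88.57.
|M| = 88.57.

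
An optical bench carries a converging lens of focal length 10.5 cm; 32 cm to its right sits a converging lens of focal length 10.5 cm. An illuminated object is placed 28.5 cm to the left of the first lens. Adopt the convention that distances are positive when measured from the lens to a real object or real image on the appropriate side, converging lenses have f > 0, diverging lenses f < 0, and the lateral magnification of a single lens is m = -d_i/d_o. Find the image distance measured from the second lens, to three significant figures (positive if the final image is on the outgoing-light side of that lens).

First lens: d_i1 = 1/(1/10.5 - 1/28.5) = 16.625 cm.
Object distance for lens 2: d_o2 = 32 - 16.625 = 15.375 cm.
Second lens: d_i2 = 1/(1/10.5 - 1/(15.375)) = 33.115 cm.

33.1 cm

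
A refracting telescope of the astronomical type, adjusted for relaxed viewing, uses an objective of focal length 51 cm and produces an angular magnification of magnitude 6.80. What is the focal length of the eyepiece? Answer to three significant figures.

|M| = f_obj/f_eye, so f_eye = f_obj/|M| = 51/6.8 = 7.500 cm.

7.50 cm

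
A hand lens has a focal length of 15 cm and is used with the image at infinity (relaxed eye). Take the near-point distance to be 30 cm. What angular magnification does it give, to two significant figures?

2.0

M = D/f = 30/15 = 2.000.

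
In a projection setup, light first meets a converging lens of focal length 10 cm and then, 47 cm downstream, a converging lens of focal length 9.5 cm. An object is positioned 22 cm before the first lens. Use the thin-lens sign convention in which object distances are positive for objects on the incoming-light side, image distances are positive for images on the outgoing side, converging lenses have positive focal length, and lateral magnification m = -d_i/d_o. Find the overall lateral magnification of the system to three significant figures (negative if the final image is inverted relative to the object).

0.413

First lens: d_i1 = 1/(1/10 - 1/22) = 18.333 cm.
m_1 = -(18.333)/22 = -0.8333.
Object distance for lens 2: d_o2 = 47 - 18.333 = 28.667 cm.
Second lens: d_i2 = 1/(1/9.5 - 1/(28.667)) = 14.209 cm.
m_2 = -(14.209)/(28.667) = -0.4957.
The system's lateral magnification is m_1 m_2 = (-0.8333)(-0.4957) = 0.4130.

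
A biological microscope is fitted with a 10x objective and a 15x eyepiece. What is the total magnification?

The overall magnification of a compound microscope is the product of the objective and eyepiece magnifications:
M = M_obj x M_eye = 10 x 15 = 150.

150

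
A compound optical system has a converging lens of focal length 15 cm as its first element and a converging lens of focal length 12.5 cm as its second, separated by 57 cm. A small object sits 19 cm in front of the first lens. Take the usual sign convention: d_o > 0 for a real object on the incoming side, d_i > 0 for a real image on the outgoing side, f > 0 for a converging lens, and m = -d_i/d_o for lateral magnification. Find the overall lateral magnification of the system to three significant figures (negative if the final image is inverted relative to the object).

-1.75

First lens: d_i1 = 1/(1/15 - 1/19) = 71.250 cm.
m_1 = -(71.250)/19 = -3.7500.
Since 71.250 cm > 57 cm, the first image lies past the second lens and serves as a virtual object: d_o2 = L - d_i1 = -14.250 cm.
Second lens: d_i2 = 1/(1/12.5 - 1/(-14.250)) = 6.659 cm.
m_2 = -(6.659)/(-14.250) = 0.4673.
Overall magnification: m = m_1 m_2 = -1.7523.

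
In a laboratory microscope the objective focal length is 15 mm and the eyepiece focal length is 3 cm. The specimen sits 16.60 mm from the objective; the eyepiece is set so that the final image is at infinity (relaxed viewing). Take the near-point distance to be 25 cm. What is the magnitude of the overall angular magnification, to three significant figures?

Convert to cm: f_obj = 15 mm = 1.5 cm; d_o = 16.60 mm = 1.66 cm.
Objective: 1/d_i = 1/f_obj - 1/d_o = 1/1.5 - 1/1.66 = 0.06426 cm^-1, so d_i = 15.563 cm.
m_obj = -d_i/d_o = -15.563/1.66 = -9.375.
Eyepiece angular magnification (image at infinity): M_eye = D/f_e = 25/3 = 8.333.
Overall M = m_obj x M_eye = (-9.375)(8.333) = -78.13.
|M| = 78.13.

78.1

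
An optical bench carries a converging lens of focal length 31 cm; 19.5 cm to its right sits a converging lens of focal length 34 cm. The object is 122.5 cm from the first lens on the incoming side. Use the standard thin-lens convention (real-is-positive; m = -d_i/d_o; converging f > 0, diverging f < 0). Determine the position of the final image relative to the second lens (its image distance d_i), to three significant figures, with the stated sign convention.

Applying the thin-lens equation to the first lens, 1/31 = 1/122.5 + 1/d_i1, which gives d_i1 = 41.503 cm.
Since 41.503 cm > 19.5 cm, the first image lies past the second lens and serves as a virtual object: d_o2 = L - d_i1 = -22.003 cm.
Applying the thin-lens equation again with f_2 = 34 cm and d_o2 = -22.003 cm gives d_i2 = 13.358 cm.

13.4 cm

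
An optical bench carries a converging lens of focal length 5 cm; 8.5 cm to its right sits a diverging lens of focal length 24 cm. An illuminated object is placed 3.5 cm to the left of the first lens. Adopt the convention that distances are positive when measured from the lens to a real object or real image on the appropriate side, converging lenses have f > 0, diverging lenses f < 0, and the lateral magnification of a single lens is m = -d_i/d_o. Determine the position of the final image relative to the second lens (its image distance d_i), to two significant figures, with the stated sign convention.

Lens 1: 1/d_i1 = 1/f_1 - 1/d_o1 = 1/5 - 1/3.5 = -0.08571 cm^-1, so d_i1 = -11.667 cm.
With d_i1 < 0 the first image is virtual and lies on the object side; the object distance for lens 2 is d_o2 = 8.5 - (-11.667) = 20.167 cm.
Lens 2: 1/d_i2 = 1/f_2 - 1/d_o2 = 1/(-24) - 1/(20.167) = -0.09125 cm^-1, so d_i2 = -10.958 cm.

-11 cm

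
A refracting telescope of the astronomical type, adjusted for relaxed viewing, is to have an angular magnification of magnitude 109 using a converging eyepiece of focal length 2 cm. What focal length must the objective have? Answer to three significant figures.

|M| = f_obj/|f_eye|, so f_obj = |M| x |f_eye| = 109.0 x 2 = 218.000 cm.

218 cm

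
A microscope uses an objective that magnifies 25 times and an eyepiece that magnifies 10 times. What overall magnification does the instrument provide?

250

The overall magnification of a compound microscope is the product of the objective and eyepiece magnifications:
M = M_obj x M_eye = 25 x 10 = 250.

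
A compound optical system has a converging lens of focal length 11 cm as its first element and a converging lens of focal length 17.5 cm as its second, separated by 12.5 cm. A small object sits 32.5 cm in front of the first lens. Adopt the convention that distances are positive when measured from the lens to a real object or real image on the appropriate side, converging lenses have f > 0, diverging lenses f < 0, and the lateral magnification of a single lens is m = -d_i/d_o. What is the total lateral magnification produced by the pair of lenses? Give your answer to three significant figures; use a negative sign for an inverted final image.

First lens: d_i1 = 1/(1/11 - 1/32.5) = 16.628 cm.
m_1 = -(16.628)/32.5 = -0.5116.
This image would form 16.628 cm past lens 1, i.e. 4.128 cm beyond lens 2, so it is a virtual object for lens 2: d_o2 = 12.5 - 16.628 = -4.128 cm.
Second lens: d_i2 = 1/(1/17.5 - 1/(-4.128)) = 3.340 cm.
m_2 = -(3.340)/(-4.128) = 0.8091.
Overall magnification: m = m_1 m_2 = -0.4140.

-0.414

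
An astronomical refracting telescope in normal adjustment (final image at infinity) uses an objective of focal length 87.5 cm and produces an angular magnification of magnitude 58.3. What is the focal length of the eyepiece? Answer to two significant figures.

|M| = f_obj/f_eye, so f_eye = f_obj/|M| = 87.5/58.3 = 1.501 cm.

1.5 cm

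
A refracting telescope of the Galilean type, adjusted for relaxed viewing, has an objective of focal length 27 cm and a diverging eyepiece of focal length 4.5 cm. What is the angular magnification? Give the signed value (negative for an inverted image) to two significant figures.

M = -f_obj/f_eye = -27/(-4.5) = 6.000.

6.0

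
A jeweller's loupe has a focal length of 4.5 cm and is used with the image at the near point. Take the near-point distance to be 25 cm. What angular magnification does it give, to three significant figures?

M = 1 + D/f = 1 + 25/4.5 = 6.556.

6.56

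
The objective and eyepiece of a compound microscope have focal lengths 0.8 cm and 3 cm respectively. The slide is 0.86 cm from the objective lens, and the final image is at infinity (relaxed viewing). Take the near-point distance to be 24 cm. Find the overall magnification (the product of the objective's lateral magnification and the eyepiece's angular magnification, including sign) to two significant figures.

Objective: 1/d_i = 1/f_obj - 1/d_o = 1/0.8 - 1/0.86 = 0.08721 cm^-1, so d_i = 11.467 cm.
m_obj = -d_i/d_o = -11.467/0.86 = -13.333.
Eyepiece angular magnification (image at infinity): M_eye = D/f_e = 24/3 = 8.000.
Overall M = m_obj x M_eye = (-13.333)(8.000) = -106.67.

-110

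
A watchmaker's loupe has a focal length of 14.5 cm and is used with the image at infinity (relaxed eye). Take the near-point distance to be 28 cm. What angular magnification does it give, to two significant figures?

M = D/f = 28/14.5 = 1.931.

1.9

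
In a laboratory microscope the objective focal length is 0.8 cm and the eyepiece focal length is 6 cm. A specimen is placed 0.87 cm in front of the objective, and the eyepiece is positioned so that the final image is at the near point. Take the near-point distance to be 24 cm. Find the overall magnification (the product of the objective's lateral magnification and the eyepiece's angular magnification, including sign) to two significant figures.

Objective: 1/d_i = 1/f_obj - 1/d_o = 1/0.8 - 1/0.87 = 0.10057 cm^-1, so d_i = 9.943 cm.
m_obj = -d_i/d_o = -9.943/0.87 = -11.429.
Eyepiece angular magnification (image at near point): M_eye = 1 + D/f_e = 1 + 24/6 = 5.000.
Overall M = m_obj x M_eye = (-11.429)(5.000) = -57.14.

-57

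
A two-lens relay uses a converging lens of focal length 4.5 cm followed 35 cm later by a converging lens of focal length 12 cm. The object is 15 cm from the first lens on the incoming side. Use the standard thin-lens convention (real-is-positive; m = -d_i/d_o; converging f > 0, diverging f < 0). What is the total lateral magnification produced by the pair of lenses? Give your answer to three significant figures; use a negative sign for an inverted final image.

0.310

Lens 1: 1/d_i1 = 1/f_1 - 1/d_o1 = 1/4.5 - 1/15 = 0.15556 cm^-1, so d_i1 = 6.429 cm.
m_1 = -(6.429)/15 = -0.4286.
Object distance for lens 2: d_o2 = 35 - 6.429 = 28.571 cm.
Lens 2: 1/d_i2 = 1/f_2 - 1/d_o2 = 1/12 - 1/(28.571) = 0.04833 cm^-1, so d_i2 = 20.690 cm.
m_2 = -(20.690)/(28.571) = -0.7241.
Overall magnification: m = m_1 m_2 = 0.3103.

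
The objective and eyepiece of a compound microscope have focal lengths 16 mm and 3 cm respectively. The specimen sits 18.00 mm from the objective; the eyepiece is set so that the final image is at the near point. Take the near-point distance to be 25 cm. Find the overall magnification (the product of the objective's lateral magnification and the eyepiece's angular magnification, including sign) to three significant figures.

Convert to cm: f_obj = 16 mm = 1.6 cm; d_o = 18.00 mm = 1.80 cm.
Objective: 1/d_i = 1/f_obj - 1/d_o = 1/1.6 - 1/1.80 = 0.06944 cm^-1, so d_i = 14.400 cm.
m_obj = -d_i/d_o = -14.400/1.80 = -8.000.
Eyepiece angular magnification (image at near point): M_eye = 1 + D/f_e = 1 + 25/3 = 9.333.
Overall M = m_obj x M_eye = (-8.000)(9.333) = -74.67.

-74.7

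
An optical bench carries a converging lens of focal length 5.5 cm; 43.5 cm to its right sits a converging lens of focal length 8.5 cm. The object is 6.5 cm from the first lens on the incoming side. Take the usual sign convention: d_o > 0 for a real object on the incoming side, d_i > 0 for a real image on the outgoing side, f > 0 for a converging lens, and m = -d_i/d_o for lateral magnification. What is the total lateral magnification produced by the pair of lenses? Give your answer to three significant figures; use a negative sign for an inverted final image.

-62.3

Lens 1: 1/d_i1 = 1/f_1 - 1/d_o1 = 1/5.5 - 1/6.5 = 0.02797 cm^-1, so d_i1 = 35.750 cm.
m_1 = -(35.750)/6.5 = -5.5000.
Object distance for lens 2: d_o2 = 43.5 - 35.750 = 7.750 cm.
Lens 2: 1/d_i2 = 1/f_2 - 1/d_o2 = 1/8.5 - 1/(7.750) = -0.01139 cm^-1, so d_i2 = -87.833 cm.
m_2 = -(-87.833)/(7.750) = 11.3333.
Total m = m_1 x m_2 = (-5.5000)(11.3333) = -62.3333.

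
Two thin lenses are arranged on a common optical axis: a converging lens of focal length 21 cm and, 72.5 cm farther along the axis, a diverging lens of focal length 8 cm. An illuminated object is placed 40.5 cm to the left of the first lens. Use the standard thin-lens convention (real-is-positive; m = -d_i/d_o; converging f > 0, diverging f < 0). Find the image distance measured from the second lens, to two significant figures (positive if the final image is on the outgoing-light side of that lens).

Lens 1: 1/d_i1 = 1/f_1 - 1/d_o1 = 1/21 - 1/40.5 = 0.02293 cm^-1, so d_i1 = 43.615 cm.
That image sits 28.885 cm in front of the second lens, so d_o2 = 28.885 cm.
Lens 2: 1/d_i2 = 1/f_2 - 1/d_o2 = 1/(-8) - 1/(28.885) = -0.15962 cm^-1, so d_i2 = -6.265 cm.

-6.3 cm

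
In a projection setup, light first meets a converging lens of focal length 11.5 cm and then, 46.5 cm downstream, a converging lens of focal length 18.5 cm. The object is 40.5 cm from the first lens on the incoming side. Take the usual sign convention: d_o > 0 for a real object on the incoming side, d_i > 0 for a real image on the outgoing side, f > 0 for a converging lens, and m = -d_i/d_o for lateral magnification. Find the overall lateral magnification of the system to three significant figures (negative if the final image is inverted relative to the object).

0.614

Applying the thin-lens equation to the first lens, 1/11.5 = 1/40.5 + 1/d_i1, which gives d_i1 = 16.060 cm.
Its lateral magnification is m_1 = -d_i1/d_o1 = -(16.060)/40.5 = -0.3966.
Object distance for lens 2: d_o2 = 46.5 - 16.060 = 30.440 cm.
Applying the thin-lens equation again with f_2 = 18.5 cm and d_o2 = 30.440 cm gives d_i2 = 47.165 cm.
m_2 = -(47.165)/(30.440) = -1.5495.
Overall magnification: m = m_1 m_2 = 0.6144.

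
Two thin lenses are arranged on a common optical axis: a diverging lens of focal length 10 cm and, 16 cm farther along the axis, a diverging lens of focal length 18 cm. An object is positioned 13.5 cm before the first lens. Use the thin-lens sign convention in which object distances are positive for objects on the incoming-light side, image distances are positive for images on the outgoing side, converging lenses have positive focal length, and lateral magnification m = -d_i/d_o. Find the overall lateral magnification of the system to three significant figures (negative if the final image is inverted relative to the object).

Applying the thin-lens equation to the first lens, 1/(-10) = 1/13.5 + 1/d_i1, which gives d_i1 = -5.745 cm.
Its lateral magnification is m_1 = -d_i1/d_o1 = -(-5.745)/13.5 = 0.4255.
The intermediate image is virtual, 5.745 cm to the left of lens 1, so d_o2 = L - d_i1 = 16 - (-5.745) = 21.745 cm.
Applying the thin-lens equation again with f_2 = -18 cm and d_o2 = 21.745 cm gives d_i2 = -9.848 cm.
m_2 = -(-9.848)/(21.745) = 0.4529.
Total m = m_1 x m_2 = (0.4255)(0.4529) = 0.1927.

0.193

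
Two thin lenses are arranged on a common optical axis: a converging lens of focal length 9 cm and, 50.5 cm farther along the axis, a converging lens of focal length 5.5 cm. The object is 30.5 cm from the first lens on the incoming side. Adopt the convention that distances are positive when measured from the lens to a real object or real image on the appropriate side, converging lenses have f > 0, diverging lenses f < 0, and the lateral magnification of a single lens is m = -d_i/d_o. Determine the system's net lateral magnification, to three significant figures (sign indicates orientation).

0.0714

First lens: d_i1 = 1/(1/9 - 1/30.5) = 12.767 cm.
m_1 = -(12.767)/30.5 = -0.4186.
That image sits 37.733 cm in front of the second lens, so d_o2 = 37.733 cm.
Second lens: d_i2 = 1/(1/5.5 - 1/(37.733)) = 6.438 cm.
m_2 = -(6.438)/(37.733) = -0.1706.
Overall magnification: m = m_1 m_2 = 0.0714.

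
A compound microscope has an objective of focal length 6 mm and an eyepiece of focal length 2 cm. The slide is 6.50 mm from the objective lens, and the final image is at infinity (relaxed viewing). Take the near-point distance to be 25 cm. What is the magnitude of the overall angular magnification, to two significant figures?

150

Convert to cm: f_obj = 6 mm = 0.6 cm; d_o = 6.50 mm = 0.65 cm.
Objective: 1/d_i = 1/f_obj - 1/d_o = 1/0.6 - 1/0.65 = 0.12821 cm^-1, so d_i = 7.800 cm.
m_obj = -d_i/d_o = -7.800/0.65 = -12.000.
Eyepiece angular magnification (image at infinity): M_eye = D/f_e = 25/2 = 12.500.
Overall M = m_obj x M_eye = (-12.000)(12.500) = -150.00.
|M| = 150.00.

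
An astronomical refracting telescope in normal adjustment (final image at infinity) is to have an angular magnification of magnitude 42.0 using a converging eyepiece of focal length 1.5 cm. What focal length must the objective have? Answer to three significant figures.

|M| = f_obj/|f_eye|, so f_obj = |M| x |f_eye| = 42.0 x 1.5 = 63.000 cm.

63.0 cm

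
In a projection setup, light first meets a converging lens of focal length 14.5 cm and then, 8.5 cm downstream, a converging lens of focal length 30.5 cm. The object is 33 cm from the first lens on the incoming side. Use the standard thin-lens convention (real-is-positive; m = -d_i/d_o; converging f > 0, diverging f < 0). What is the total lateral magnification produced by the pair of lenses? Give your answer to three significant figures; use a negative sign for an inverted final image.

Applying the thin-lens equation to the first lens, 1/14.5 = 1/33 + 1/d_i1, which gives d_i1 = 25.865 cm.
Its lateral magnification is m_1 = -d_i1/d_o1 = -(25.865)/33 = -0.7838.
This image would form 25.865 cm past lens 1, i.e. 17.365 cm beyond lens 2, so it is a virtual object for lens 2: d_o2 = 8.5 - 25.865 = -17.365 cm.
Applying the thin-lens equation again with f_2 = 30.5 cm and d_o2 = -17.365 cm gives d_i2 = 11.065 cm.
m_2 = -(11.065)/(-17.365) = 0.6372.
The system's lateral magnification is m_1 m_2 = (-0.7838)(0.6372) = -0.4994.

-0.499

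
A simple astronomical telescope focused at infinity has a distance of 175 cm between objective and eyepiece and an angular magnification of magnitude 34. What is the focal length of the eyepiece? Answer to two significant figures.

In normal adjustment the tube length equals f_obj + f_eye and |M| = f_obj/f_eye.
So f_obj = 34 f_eye and 34 f_eye + f_eye = 175 cm, giving f_eye = 175/35 = 5.000 cm and f_obj = 170.000 cm.

5.0 cm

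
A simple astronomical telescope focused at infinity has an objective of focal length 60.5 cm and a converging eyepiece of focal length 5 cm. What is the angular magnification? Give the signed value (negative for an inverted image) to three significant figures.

M = -f_obj/f_eye = -60.5/(5) = -12.100.

-12.1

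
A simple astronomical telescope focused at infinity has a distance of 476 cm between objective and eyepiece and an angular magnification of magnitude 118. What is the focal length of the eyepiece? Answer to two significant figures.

4.0 cm

In normal adjustment the tube length equals f_obj + f_eye and |M| = f_obj/f_eye.
So f_obj = 118 f_eye and 118 f_eye + f_eye = 476 cm, giving f_eye = 476/119 = 4.000 cm and f_obj = 472.000 cm.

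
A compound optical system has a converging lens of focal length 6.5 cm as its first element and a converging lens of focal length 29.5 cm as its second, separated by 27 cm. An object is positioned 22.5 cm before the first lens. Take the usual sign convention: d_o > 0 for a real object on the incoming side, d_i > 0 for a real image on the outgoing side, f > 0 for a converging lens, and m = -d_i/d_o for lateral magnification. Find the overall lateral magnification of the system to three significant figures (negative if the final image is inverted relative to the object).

First lens: d_i1 = 1/(1/6.5 - 1/22.5) = 9.141 cm.
m_1 = -(9.141)/22.5 = -0.4062.
Object distance for lens 2: d_o2 = 27 - 9.141 = 17.859 cm.
Second lens: d_i2 = 1/(1/29.5 - 1/(17.859)) = -45.260 cm.
m_2 = -(-45.260)/(17.859) = 2.5342.
The system's lateral magnification is m_1 m_2 = (-0.4062)(2.5342) = -1.0295.

-1.03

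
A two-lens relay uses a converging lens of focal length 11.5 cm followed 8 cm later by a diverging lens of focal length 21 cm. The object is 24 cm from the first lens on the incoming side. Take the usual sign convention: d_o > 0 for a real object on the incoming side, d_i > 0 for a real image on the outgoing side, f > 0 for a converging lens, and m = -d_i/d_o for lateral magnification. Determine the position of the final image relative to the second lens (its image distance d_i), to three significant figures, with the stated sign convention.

Applying the thin-lens equation to the first lens, 1/11.5 = 1/24 + 1/d_i1, which gives d_i1 = 22.080 cm.
Since 22.080 cm > 8 cm, the first image lies past the second lens and serves as a virtual object: d_o2 = L - d_i1 = -14.080 cm.
Applying the thin-lens equation again with f_2 = -21 cm and d_o2 = -14.080 cm gives d_i2 = 42.728 cm.

42.7 cm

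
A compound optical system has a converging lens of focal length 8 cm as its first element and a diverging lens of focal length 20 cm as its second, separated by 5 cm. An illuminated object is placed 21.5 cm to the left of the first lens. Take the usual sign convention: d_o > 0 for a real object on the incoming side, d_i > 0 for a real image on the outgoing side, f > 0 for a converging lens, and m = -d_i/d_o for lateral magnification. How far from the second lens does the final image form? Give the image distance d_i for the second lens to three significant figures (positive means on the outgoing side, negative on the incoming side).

12.6 cm

Applying the thin-lens equation to the first lens, 1/8 = 1/21.5 + 1/d_i1, which gives d_i1 = 12.741 cm.
This image would form 12.741 cm past lens 1, i.e. 7.741 cm beyond lens 2, so it is a virtual object for lens 2: d_o2 = 5 - 12.741 = -7.741 cm.
Applying the thin-lens equation again with f_2 = -20 cm and d_o2 = -7.741 cm gives d_i2 = 12.628 cm.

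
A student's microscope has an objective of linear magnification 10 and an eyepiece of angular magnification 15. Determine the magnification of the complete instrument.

150

The overall magnification of a compound microscope is the product of the objective and eyepiece magnifications:
M = M_obj x M_eye = 10 x 15 = 150.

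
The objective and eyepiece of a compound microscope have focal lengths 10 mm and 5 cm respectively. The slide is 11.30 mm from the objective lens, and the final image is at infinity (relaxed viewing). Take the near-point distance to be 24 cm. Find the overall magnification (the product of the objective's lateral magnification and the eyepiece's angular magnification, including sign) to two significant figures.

-37

Convert to cm: f_obj = 10 mm = 1 cm; d_o = 11.30 mm = 1.13 cm.
Objective: 1/d_i = 1/f_obj - 1/d_o = 1/1 - 1/1.13 = 0.11504 cm^-1, so d_i = 8.692 cm.
m_obj = -d_i/d_o = -8.692/1.13 = -7.692.
Eyepiece angular magnification (image at infinity): M_eye = D/f_e = 24/5 = 4.800.
Overall M = m_obj x M_eye = (-7.692)(4.800) = -36.92.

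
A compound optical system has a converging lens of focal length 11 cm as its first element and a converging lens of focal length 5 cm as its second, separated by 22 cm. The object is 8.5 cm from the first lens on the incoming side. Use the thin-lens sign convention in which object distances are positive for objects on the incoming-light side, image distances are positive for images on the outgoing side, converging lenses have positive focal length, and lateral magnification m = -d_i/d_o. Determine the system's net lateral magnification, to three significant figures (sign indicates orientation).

First lens: d_i1 = 1/(1/11 - 1/8.5) = -37.400 cm.
m_1 = -(-37.400)/8.5 = 4.4000.
With d_i1 < 0 the first image is virtual and lies on the object side; the object distance for lens 2 is d_o2 = 22 - (-37.400) = 59.400 cm.
Second lens: d_i2 = 1/(1/5 - 1/(59.400)) = 5.460 cm.
m_2 = -(5.460)/(59.400) = -0.0919.
The system's lateral magnification is m_1 m_2 = (4.4000)(-0.0919) = -0.4044.

-0.404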